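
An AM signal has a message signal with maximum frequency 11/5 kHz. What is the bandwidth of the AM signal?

In AM (double-sideband), the bandwidth is twice the message frequency.
BW = 2 * f_m = 2 * 11/5 kHz = 22/5 kHz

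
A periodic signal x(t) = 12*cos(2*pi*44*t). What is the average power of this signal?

Average power of A*cos(wt) is A^2/2.
P = 12^2 / 2 = 144/2 = 72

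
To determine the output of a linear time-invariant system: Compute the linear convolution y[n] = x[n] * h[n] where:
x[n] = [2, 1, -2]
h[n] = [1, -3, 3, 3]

y[n] = sum_k x[k]*h[n-k]. Output length = len(x) + len(h) - 1 = 3 + 4 - 1 = 6.
y[0] = 2*1 = 2
y[1] = 1*1 + 2*-3 = -5
y[2] = -2*1 + 1*-3 + 2*3 = 1
y[3] = -2*-3 + 1*3 + 2*3 = 15
y[4] = -2*3 + 1*3 = -3
y[5] = -2*3 = -6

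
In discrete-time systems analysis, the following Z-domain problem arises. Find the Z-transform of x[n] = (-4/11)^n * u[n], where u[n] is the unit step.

The Z-transform of a^n * u[n] is z/(z-a) for |z| > |a|.
Here a = -4/11, so X(z) = z/(z - (-4/11)) = 11z/(11z + 4)
ROC: |z| > 4/11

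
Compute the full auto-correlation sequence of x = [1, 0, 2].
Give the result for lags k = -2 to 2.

r_xx[k] = sum_m x[m]*x[m+k], indexed from 0, for k = -2 to 2:
  r_xx[-2] = x[2]*x[0] = 2
  r_xx[-1] = x[1]*x[0] + x[2]*x[1] = 0
  r_xx[0] = x[0]*x[0] + x[1]*x[1] + x[2]*x[2] = 5
  r_xx[1] = x[0]*x[1] + x[1]*x[2] = 0
  r_xx[2] = x[0]*x[2] = 2
r_xx = [2, 0, 5, 0, 2]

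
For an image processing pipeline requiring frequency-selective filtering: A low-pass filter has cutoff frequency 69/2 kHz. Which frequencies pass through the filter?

A low-pass filter passes all frequencies below the cutoff frequency 69/2 kHz and attenuates higher frequencies.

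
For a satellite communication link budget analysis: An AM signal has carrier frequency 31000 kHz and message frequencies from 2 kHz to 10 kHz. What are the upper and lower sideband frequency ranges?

Upper sideband (USB) = fc + [fm_low, fm_high] = 31000 + [2, 10] = [31002, 31010] kHz
Lower sideband (LSB) = fc - [fm_high, fm_low] = 31000 - [10, 2] = [30990, 30998] kHz
Total occupied spectrum: 30990 kHz to 31010 kHz (plus carrier at 31000 kHz)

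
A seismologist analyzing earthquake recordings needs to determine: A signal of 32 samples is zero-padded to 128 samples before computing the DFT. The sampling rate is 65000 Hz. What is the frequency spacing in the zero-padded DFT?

Original DFT: N = 32, resolution = f_s/N = 65000/32 = 8125/4 Hz
Zero-padded DFT: N = 128, resolution = f_s/N = 65000/128 = 8125/16 Hz
Zero-padding interpolates the spectrum (finer frequency grid)
but does NOT improve the true spectral resolution (ability to resolve close frequencies).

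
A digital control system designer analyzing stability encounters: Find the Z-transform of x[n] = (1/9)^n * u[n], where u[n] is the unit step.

The Z-transform of a^n * u[n] is z/(z-a) for |z| > |a|.
Here a = 1/9, so X(z) = z/(z - (1/9)) = 9z/(9z - 1)
ROC: |z| > 1/9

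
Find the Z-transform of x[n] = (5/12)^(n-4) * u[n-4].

Time-shifting property: if X(z) = Z{x[n]}, then Z{x[n-d]} = z^(-d) * X(z)
X(z) = z/(z - 5/12) for x[n] = (5/12)^n * u[n]
Z{x[n-4]} = z^(-4) * z/(z - 5/12) = z^(-3)/(z - 5/12)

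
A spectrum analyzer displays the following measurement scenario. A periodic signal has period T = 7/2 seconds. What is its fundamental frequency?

The fundamental frequency is the reciprocal of the period.
f = 1/T = 1/(7/2) = 2/7 Hz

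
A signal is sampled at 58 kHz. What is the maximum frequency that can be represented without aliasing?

The maximum frequency that can be represented without aliasing
is the Nyquist frequency: f_max = f_s / 2 = 58 kHz / 2 = 29 kHz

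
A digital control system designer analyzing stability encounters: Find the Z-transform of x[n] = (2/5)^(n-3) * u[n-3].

Time-shifting property: if X(z) = Z{x[n]}, then Z{x[n-d]} = z^(-d) * X(z)
X(z) = z/(z - 2/5) for x[n] = (2/5)^n * u[n]
Z{x[n-3]} = z^(-3) * z/(z - 2/5) = z^(-2)/(z - 2/5)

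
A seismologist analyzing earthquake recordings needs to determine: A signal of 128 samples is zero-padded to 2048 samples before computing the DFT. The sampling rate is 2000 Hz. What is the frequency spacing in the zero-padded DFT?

Original DFT: N = 128, resolution = f_s/N = 2000/128 = 125/8 Hz
Zero-padded DFT: N = 2048, resolution = f_s/N = 2000/2048 = 125/128 Hz
Zero-padding interpolates the spectrum (finer frequency grid)
but does NOT improve the true spectral resolution (ability to resolve close frequencies).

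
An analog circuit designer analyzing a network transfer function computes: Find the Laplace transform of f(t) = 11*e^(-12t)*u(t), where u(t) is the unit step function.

Standard Laplace transform pair:
e^(-at)*u(t) <-> 1/(s+a)
With a = 12: L{11*e^(-12t)*u(t)} = 11/(s+12), ROC: Re(s) > -12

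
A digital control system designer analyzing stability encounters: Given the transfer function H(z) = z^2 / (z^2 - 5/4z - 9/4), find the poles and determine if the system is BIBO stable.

Poles are roots of the denominator: z^2 - 5/4z - 9/4 = 0.
Quadratic formula: z = [-(-5/4) +/- sqrt((-5/4)^2 - 4*(-9/4))] / 2
Discriminant = 25/16 + 9 = 169/16; sqrt = 13/4.
z = (5/4 +/- 13/4) / 2 => z = 9/4 or z = -1.
|p1| = 1, |p2| = 9/4.
For BIBO stability, all poles must lie inside the unit circle (|p| < 1).
System is UNSTABLE since at least one |p| >= 1.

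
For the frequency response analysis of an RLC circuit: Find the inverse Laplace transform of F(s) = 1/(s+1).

Standard pair: k/(s+a) <-> k*e^(-at)*u(t)
With k=1, a=1: f(t) = e^(-t)*u(t)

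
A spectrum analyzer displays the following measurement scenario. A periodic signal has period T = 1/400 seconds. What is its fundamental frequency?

The fundamental frequency is the reciprocal of the period.
f = 1/T = 1/(1/400) = 400 Hz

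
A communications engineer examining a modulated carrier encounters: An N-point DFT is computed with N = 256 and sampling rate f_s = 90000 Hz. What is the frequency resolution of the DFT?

DFT frequency resolution = f_s / N
= 90000 / 256 = 5625/16 Hz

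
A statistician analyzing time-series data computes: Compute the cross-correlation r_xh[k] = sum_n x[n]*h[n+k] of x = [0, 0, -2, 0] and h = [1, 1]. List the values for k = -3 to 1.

Both sequences indexed from 0 and zero outside their support.
Lags with overlap: k = -3 to 1.
  r_xh[-3] = x[3]*h[0] = 0
  r_xh[-2] = x[2]*h[0] + x[3]*h[1] = -2
  r_xh[-1] = x[1]*h[0] + x[2]*h[1] = -2
  r_xh[0] = x[0]*h[0] + x[1]*h[1] = 0
  r_xh[1] = x[0]*h[1] = 0
r_xh = [0, -2, -2, 0, 0] (for k = -3, ..., 1)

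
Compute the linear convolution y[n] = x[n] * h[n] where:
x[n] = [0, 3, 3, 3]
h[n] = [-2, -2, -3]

y[n] = sum_k x[k]*h[n-k]. Output length = len(x) + len(h) - 1 = 4 + 3 - 1 = 6.
y[0] = 0*-2 = 0
y[1] = 3*-2 + 0*-2 = -6
y[2] = 3*-2 + 3*-2 + 0*-3 = -12
y[3] = 3*-2 + 3*-2 + 3*-3 = -21
y[4] = 3*-2 + 3*-3 = -15
y[5] = 3*-3 = -9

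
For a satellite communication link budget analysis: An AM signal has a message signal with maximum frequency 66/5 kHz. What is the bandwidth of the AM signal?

In AM (double-sideband), the bandwidth is twice the message frequency.
BW = 2 * f_m = 2 * 66/5 kHz = 132/5 kHz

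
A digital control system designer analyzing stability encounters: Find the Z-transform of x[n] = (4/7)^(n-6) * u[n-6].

Time-shifting property: if X(z) = Z{x[n]}, then Z{x[n-d]} = z^(-d) * X(z)
X(z) = z/(z - 4/7) for x[n] = (4/7)^n * u[n]
Z{x[n-6]} = z^(-6) * z/(z - 4/7) = z^(-5)/(z - 4/7)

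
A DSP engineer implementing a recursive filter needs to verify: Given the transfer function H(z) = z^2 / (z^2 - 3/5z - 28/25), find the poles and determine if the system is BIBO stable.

Poles are roots of the denominator: z^2 - 3/5z - 28/25 = 0.
Quadratic formula: z = [-(-3/5) +/- sqrt((-3/5)^2 - 4*(-28/25))] / 2
Discriminant = 9/25 + 112/25 = 121/25; sqrt = 11/5.
z = (3/5 +/- 11/5) / 2 => z = 7/5 or z = -4/5.
|p1| = 7/5, |p2| = 4/5.
For BIBO stability, all poles must lie inside the unit circle (|p| < 1).
System is UNSTABLE since at least one |p| >= 1.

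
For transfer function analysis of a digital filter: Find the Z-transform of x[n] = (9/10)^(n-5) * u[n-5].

Time-shifting property: if X(z) = Z{x[n]}, then Z{x[n-d]} = z^(-d) * X(z)
X(z) = z/(z - 9/10) for x[n] = (9/10)^n * u[n]
Z{x[n-5]} = z^(-5) * z/(z - 9/10) = z^(-4)/(z - 9/10)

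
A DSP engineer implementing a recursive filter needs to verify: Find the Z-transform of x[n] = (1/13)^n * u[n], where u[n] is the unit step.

The Z-transform of a^n * u[n] is z/(z-a) for |z| > |a|.
Here a = 1/13, so X(z) = z/(z - (1/13)) = 13z/(13z - 1)
ROC: |z| > 1/13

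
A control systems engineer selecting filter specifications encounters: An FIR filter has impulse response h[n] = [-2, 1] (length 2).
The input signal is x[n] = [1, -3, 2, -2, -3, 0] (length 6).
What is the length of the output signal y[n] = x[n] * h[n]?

For linear convolution, the output length is:
len(y) = len(x) + len(h) - 1 = 6 + 2 - 1 = 7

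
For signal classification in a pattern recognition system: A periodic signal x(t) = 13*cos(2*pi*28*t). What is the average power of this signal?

Average power of A*cos(wt) is A^2/2.
P = 13^2 / 2 = 169/2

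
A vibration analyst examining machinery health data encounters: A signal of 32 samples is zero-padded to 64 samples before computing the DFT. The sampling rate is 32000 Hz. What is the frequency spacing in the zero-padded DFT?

Original DFT: N = 32, resolution = f_s/N = 32000/32 = 1000 Hz
Zero-padded DFT: N = 64, resolution = f_s/N = 32000/64 = 500 Hz
Zero-padding interpolates the spectrum (finer frequency grid)
but does NOT improve the true spectral resolution (ability to resolve close frequencies).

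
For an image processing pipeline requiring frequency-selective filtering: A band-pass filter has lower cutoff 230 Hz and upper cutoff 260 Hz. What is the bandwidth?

Bandwidth = f_high - f_low
= 260 Hz - 230 Hz = 30 Hz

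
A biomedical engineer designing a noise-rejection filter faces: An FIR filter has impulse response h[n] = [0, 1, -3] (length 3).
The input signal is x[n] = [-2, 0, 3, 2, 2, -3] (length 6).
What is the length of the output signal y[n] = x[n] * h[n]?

For linear convolution, the output length is:
len(y) = len(x) + len(h) - 1 = 6 + 3 - 1 = 8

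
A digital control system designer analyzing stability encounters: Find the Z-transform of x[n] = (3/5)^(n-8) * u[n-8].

Time-shifting property: if X(z) = Z{x[n]}, then Z{x[n-d]} = z^(-d) * X(z)
X(z) = z/(z - 3/5) for x[n] = (3/5)^n * u[n]
Z{x[n-8]} = z^(-8) * z/(z - 3/5) = z^(-7)/(z - 3/5)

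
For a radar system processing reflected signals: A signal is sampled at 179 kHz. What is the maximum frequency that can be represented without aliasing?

The maximum frequency that can be represented without aliasing
is the Nyquist frequency: f_max = f_s / 2 = 179 kHz / 2 = 179/2 kHz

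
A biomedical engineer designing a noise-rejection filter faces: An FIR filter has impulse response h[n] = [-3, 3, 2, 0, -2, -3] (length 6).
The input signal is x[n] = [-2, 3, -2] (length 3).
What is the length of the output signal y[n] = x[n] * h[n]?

For linear convolution, the output length is:
len(y) = len(x) + len(h) - 1 = 3 + 6 - 1 = 8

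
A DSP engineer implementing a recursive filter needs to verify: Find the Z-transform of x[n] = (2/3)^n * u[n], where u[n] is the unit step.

The Z-transform of a^n * u[n] is z/(z-a) for |z| > |a|.
Here a = 2/3, so X(z) = z/(z - (2/3)) = 3z/(3z - 2)
ROC: |z| > 2/3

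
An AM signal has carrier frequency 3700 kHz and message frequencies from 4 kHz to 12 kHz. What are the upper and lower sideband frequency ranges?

Upper sideband (USB) = fc + [fm_low, fm_high] = 3700 + [4, 12] = [3704, 3712] kHz
Lower sideband (LSB) = fc - [fm_high, fm_low] = 3700 - [12, 4] = [3688, 3696] kHz
Total occupied spectrum: 3688 kHz to 3712 kHz (plus carrier at 3700 kHz)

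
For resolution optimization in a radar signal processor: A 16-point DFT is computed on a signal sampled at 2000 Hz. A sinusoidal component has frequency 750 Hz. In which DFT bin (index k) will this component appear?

DFT frequency resolution = f_s/N = 2000/16 = 125 Hz
Bin index k = f_signal / resolution = 750 / 125 = 6
The signal frequency 750 Hz falls in DFT bin k = 6.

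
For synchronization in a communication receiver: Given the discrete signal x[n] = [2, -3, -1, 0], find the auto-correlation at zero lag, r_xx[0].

The auto-correlation at zero lag r_xx[0] equals the signal energy.
r_xx[0] = sum of x[n]^2 = 2^2 + (-3)^2 + (-1)^2 + 0^2
= 4 + 9 + 1 + 0 = 14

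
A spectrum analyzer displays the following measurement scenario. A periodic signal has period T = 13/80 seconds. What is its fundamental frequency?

The fundamental frequency is the reciprocal of the period.
f = 1/T = 1/(13/80) = 80/13 Hz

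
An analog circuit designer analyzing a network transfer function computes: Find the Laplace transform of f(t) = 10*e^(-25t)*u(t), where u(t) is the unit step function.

Standard Laplace transform pair:
e^(-at)*u(t) <-> 1/(s+a)
With a = 25: L{10*e^(-25t)*u(t)} = 10/(s+25), ROC: Re(s) > -25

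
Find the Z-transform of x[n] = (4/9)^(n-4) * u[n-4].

Time-shifting property: if X(z) = Z{x[n]}, then Z{x[n-d]} = z^(-d) * X(z)
X(z) = z/(z - 4/9) for x[n] = (4/9)^n * u[n]
Z{x[n-4]} = z^(-4) * z/(z - 4/9) = z^(-3)/(z - 4/9)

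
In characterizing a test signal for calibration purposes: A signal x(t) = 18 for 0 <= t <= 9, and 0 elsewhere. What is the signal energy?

Energy = integral of |x(t)|^2 dt over the signal duration
= 18^2 * 9 = 324 * 9 = 2916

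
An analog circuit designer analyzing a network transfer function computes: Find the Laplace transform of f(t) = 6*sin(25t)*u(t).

Standard pair: sin(wt)*u(t) <-> w/(s^2+w^2)
With w = 25: L{6*sin(25t)*u(t)} = 150/(s^2+625)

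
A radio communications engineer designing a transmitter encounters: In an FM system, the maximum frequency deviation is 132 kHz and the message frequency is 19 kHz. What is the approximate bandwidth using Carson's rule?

Carson's rule: BW = 2*(delta_f + f_m)
= 2*(132 + 19) kHz = 302 kHz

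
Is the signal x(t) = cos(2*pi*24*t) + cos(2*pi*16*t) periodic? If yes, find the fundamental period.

f1 = 24 Hz, f2 = 16 Hz
Period T1 = 1/24, T2 = 1/16
Ratio T1/T2 = 16/24, which is rational.
The signal is periodic with fundamental period T = 1/GCD(24,16) = 1/8 s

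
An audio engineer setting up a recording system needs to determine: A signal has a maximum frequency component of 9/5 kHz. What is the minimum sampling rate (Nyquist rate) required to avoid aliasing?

By the Nyquist-Shannon sampling theorem,
the minimum sampling rate (Nyquist rate) must be at least 2 * f_max.
Nyquist rate = 2 * 9/5 kHz = 18/5 kHz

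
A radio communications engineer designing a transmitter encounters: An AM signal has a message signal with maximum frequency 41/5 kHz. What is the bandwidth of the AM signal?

In AM (double-sideband), the bandwidth is twice the message frequency.
BW = 2 * f_m = 2 * 41/5 kHz = 82/5 kHz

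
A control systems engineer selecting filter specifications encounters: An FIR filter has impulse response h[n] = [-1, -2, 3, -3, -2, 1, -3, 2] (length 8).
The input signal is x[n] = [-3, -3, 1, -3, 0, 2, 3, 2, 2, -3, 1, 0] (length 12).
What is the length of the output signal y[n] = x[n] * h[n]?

For linear convolution, the output length is:
len(y) = len(x) + len(h) - 1 = 12 + 8 - 1 = 19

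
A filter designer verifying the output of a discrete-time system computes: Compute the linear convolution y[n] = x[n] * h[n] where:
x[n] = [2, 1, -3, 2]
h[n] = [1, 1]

y[n] = sum_k x[k]*h[n-k]. Output length = len(x) + len(h) - 1 = 4 + 2 - 1 = 5.
y[0] = 2*1 = 2
y[1] = 1*1 + 2*1 = 3
y[2] = -3*1 + 1*1 = -2
y[3] = 2*1 + -3*1 = -1
y[4] = 2*1 = 2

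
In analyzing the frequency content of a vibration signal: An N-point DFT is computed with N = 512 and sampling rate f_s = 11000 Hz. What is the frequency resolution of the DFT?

DFT frequency resolution = f_s / N
= 11000 / 512 = 1375/64 Hz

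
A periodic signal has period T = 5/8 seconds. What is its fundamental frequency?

The fundamental frequency is the reciprocal of the period.
f = 1/T = 1/(5/8) = 8/5 Hz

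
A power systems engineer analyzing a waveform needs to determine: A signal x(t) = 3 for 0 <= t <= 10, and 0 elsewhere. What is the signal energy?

Energy = integral of |x(t)|^2 dt over the signal duration
= 3^2 * 10 = 9 * 10 = 90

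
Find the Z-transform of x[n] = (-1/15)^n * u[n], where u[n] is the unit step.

The Z-transform of a^n * u[n] is z/(z-a) for |z| > |a|.
Here a = -1/15, so X(z) = z/(z - (-1/15)) = 15z/(15z + 1)
ROC: |z| > 1/15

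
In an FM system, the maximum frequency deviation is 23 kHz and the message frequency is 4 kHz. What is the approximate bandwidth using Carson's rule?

Carson's rule: BW = 2*(delta_f + f_m)
= 2*(23 + 4) kHz = 54 kHz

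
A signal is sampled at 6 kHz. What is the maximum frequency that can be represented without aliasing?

The maximum frequency that can be represented without aliasing
is the Nyquist frequency: f_max = f_s / 2 = 6 kHz / 2 = 3 kHz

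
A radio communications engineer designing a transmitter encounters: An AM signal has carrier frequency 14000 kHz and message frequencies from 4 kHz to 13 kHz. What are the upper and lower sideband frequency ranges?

Upper sideband (USB) = fc + [fm_low, fm_high] = 14000 + [4, 13] = [14004, 14013] kHz
Lower sideband (LSB) = fc - [fm_high, fm_low] = 14000 - [13, 4] = [13987, 13996] kHz
Total occupied spectrum: 13987 kHz to 14013 kHz (plus carrier at 14000 kHz)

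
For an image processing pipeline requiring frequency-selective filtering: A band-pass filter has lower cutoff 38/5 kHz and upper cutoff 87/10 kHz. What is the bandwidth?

Bandwidth = f_high - f_low
= 87/10 kHz - 38/5 kHz = 11/10 kHz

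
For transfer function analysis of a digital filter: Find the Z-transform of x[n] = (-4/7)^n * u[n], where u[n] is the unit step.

The Z-transform of a^n * u[n] is z/(z-a) for |z| > |a|.
Here a = -4/7, so X(z) = z/(z - (-4/7)) = 7z/(7z + 4)
ROC: |z| > 4/7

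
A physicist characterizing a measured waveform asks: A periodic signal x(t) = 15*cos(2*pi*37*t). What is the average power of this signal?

Average power of A*cos(wt) is A^2/2.
P = 15^2 / 2 = 225/2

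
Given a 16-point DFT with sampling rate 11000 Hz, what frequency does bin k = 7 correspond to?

The frequency of DFT bin k is: f_k = k * f_s / N
f_7 = 7 * 11000 / 16 = 9625/2 Hz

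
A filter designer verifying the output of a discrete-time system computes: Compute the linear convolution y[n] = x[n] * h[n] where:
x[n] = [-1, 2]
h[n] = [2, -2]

y[n] = sum_k x[k]*h[n-k]. Output length = len(x) + len(h) - 1 = 2 + 2 - 1 = 3.
y[0] = -1*2 = -2
y[1] = 2*2 + -1*-2 = 6
y[2] = 2*-2 = -4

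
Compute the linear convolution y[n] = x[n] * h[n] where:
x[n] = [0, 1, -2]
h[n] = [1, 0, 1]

y[n] = sum_k x[k]*h[n-k]. Output length = len(x) + len(h) - 1 = 3 + 3 - 1 = 5.
y[0] = 0*1 = 0
y[1] = 1*1 + 0*0 = 1
y[2] = -2*1 + 1*0 + 0*1 = -2
y[3] = -2*0 + 1*1 = 1
y[4] = -2*1 = -2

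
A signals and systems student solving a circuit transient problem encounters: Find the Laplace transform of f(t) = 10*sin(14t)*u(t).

Standard pair: sin(wt)*u(t) <-> w/(s^2+w^2)
With w = 14: L{10*sin(14t)*u(t)} = 140/(s^2+196)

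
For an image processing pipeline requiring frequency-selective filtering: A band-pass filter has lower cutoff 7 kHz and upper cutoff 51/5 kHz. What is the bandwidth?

Bandwidth = f_high - f_low
= 51/5 kHz - 7 kHz = 16/5 kHz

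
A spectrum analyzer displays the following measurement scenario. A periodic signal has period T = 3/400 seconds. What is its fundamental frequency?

The fundamental frequency is the reciprocal of the period.
f = 1/T = 1/(3/400) = 400/3 Hz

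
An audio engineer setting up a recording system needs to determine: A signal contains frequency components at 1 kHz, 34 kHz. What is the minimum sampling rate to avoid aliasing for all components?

The highest frequency component is f_max = 34 kHz.
Nyquist rate = 2 * f_max = 2 * 34 kHz = 68 kHz.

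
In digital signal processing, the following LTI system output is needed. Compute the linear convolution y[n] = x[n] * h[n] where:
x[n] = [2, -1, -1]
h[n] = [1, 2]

y[n] = sum_k x[k]*h[n-k]. Output length = len(x) + len(h) - 1 = 3 + 2 - 1 = 4.
y[0] = 2*1 = 2
y[1] = -1*1 + 2*2 = 3
y[2] = -1*1 + -1*2 = -3
y[3] = -1*2 = -2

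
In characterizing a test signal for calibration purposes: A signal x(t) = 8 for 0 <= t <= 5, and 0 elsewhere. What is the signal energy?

Energy = integral of |x(t)|^2 dt over the signal duration
= 8^2 * 5 = 64 * 5 = 320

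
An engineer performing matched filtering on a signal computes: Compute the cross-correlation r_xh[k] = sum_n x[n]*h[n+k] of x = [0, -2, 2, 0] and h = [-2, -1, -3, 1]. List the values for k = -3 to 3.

Both sequences indexed from 0 and zero outside their support.
Lags with overlap: k = -3 to 3.
  r_xh[-3] = x[3]*h[0] = 0
  r_xh[-2] = x[2]*h[0] + x[3]*h[1] = -4
  r_xh[-1] = x[1]*h[0] + x[2]*h[1] + x[3]*h[2] = 2
  r_xh[0] = x[0]*h[0] + x[1]*h[1] + x[2]*h[2] + x[3]*h[3] = -4
  r_xh[1] = x[0]*h[1] + x[1]*h[2] + x[2]*h[3] = 8
  r_xh[2] = x[0]*h[2] + x[1]*h[3] = -2
  r_xh[3] = x[0]*h[3] = 0
r_xh = [0, -4, 2, -4, 8, -2, 0] (for k = -3, ..., 3)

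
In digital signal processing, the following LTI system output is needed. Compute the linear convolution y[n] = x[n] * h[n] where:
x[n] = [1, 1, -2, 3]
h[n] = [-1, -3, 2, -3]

y[n] = sum_k x[k]*h[n-k]. Output length = len(x) + len(h) - 1 = 4 + 4 - 1 = 7.
y[0] = 1*-1 = -1
y[1] = 1*-1 + 1*-3 = -4
y[2] = -2*-1 + 1*-3 + 1*2 = 1
y[3] = 3*-1 + -2*-3 + 1*2 + 1*-3 = 2
y[4] = 3*-3 + -2*2 + 1*-3 = -16
y[5] = 3*2 + -2*-3 = 12
y[6] = 3*-3 = -9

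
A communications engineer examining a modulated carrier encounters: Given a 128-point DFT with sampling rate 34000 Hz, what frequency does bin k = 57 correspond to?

The frequency of DFT bin k is: f_k = k * f_s / N
f_57 = 57 * 34000 / 128 = 121125/8 Hz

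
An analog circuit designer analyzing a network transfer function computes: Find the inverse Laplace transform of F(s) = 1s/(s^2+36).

Standard pair: s/(s^2+w^2) <-> cos(wt)*u(t)
With k=1, w=6: f(t) = cos(6t)*u(t)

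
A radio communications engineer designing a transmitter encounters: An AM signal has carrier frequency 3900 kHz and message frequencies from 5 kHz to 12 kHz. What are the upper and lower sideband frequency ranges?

Upper sideband (USB) = fc + [fm_low, fm_high] = 3900 + [5, 12] = [3905, 3912] kHz
Lower sideband (LSB) = fc - [fm_high, fm_low] = 3900 - [12, 5] = [3888, 3895] kHz
Total occupied spectrum: 3888 kHz to 3912 kHz (plus carrier at 3900 kHz)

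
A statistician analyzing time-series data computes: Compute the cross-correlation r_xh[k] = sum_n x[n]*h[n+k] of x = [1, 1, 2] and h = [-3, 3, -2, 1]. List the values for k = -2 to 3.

Both sequences indexed from 0 and zero outside their support.
Lags with overlap: k = -2 to 3.
  r_xh[-2] = x[2]*h[0] = -6
  r_xh[-1] = x[1]*h[0] + x[2]*h[1] = 3
  r_xh[0] = x[0]*h[0] + x[1]*h[1] + x[2]*h[2] = -4
  r_xh[1] = x[0]*h[1] + x[1]*h[2] + x[2]*h[3] = 3
  r_xh[2] = x[0]*h[2] + x[1]*h[3] = -1
  r_xh[3] = x[0]*h[3] = 1
r_xh = [-6, 3, -4, 3, -1, 1] (for k = -2, ..., 3)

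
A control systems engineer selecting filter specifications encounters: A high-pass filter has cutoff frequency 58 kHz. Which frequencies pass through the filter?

A high-pass filter passes all frequencies above the cutoff frequency 58 kHz and attenuates lower frequencies.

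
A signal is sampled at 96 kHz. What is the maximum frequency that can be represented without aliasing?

The maximum frequency that can be represented without aliasing
is the Nyquist frequency: f_max = f_s / 2 = 96 kHz / 2 = 48 kHz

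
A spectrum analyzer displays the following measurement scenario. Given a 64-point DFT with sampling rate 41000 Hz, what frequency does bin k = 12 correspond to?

The frequency of DFT bin k is: f_k = k * f_s / N
f_12 = 12 * 41000 / 64 = 15375/2 Hz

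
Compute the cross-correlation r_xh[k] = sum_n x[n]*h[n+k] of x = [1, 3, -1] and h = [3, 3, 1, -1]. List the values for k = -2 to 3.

Both sequences indexed from 0 and zero outside their support.
Lags with overlap: k = -2 to 3.
  r_xh[-2] = x[2]*h[0] = -3
  r_xh[-1] = x[1]*h[0] + x[2]*h[1] = 6
  r_xh[0] = x[0]*h[0] + x[1]*h[1] + x[2]*h[2] = 11
  r_xh[1] = x[0]*h[1] + x[1]*h[2] + x[2]*h[3] = 7
  r_xh[2] = x[0]*h[2] + x[1]*h[3] = -2
  r_xh[3] = x[0]*h[3] = -1
r_xh = [-3, 6, 11, 7, -2, -1] (for k = -2, ..., 3)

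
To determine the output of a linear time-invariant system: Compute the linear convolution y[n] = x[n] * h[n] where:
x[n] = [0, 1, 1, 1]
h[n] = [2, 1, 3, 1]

y[n] = sum_k x[k]*h[n-k]. Output length = len(x) + len(h) - 1 = 4 + 4 - 1 = 7.
y[0] = 0*2 = 0
y[1] = 1*2 + 0*1 = 2
y[2] = 1*2 + 1*1 + 0*3 = 3
y[3] = 1*2 + 1*1 + 1*3 + 0*1 = 6
y[4] = 1*1 + 1*3 + 1*1 = 5
y[5] = 1*3 + 1*1 = 4
y[6] = 1*1 = 1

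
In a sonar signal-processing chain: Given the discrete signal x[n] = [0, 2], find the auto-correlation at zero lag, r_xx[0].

The auto-correlation at zero lag r_xx[0] equals the signal energy.
r_xx[0] = sum of x[n]^2 = 0^2 + 2^2
= 0 + 4 = 4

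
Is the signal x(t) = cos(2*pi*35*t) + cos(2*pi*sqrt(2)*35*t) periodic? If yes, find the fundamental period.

f1 = 35 Hz, f2 = 35*sqrt(2) Hz
Ratio f2/f1 = sqrt(2), which is irrational.
Since the frequency ratio is irrational, no common period exists.
The signal is not periodic.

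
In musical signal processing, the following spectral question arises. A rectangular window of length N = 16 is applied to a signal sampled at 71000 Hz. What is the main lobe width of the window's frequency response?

For a rectangular window of length N,
the main lobe width in frequency is 2*f_s/N.
= 2*71000/16 = 8875 Hz
This determines the minimum frequency separation for resolving two sinusoids.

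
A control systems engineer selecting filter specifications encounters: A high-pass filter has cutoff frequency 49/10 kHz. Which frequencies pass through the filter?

A high-pass filter passes all frequencies above the cutoff frequency 49/10 kHz and attenuates lower frequencies.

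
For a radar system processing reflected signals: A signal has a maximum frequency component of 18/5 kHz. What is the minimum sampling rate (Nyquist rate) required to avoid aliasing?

By the Nyquist-Shannon sampling theorem,
the minimum sampling rate (Nyquist rate) must be at least 2 * f_max.
Nyquist rate = 2 * 18/5 kHz = 36/5 kHz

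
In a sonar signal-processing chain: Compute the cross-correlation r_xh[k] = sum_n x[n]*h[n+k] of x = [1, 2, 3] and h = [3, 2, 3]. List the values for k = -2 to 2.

Both sequences indexed from 0 and zero outside their support.
Lags with overlap: k = -2 to 2.
  r_xh[-2] = x[2]*h[0] = 9
  r_xh[-1] = x[1]*h[0] + x[2]*h[1] = 12
  r_xh[0] = x[0]*h[0] + x[1]*h[1] + x[2]*h[2] = 16
  r_xh[1] = x[0]*h[1] + x[1]*h[2] = 8
  r_xh[2] = x[0]*h[2] = 3
r_xh = [9, 12, 16, 8, 3] (for k = -2, ..., 2)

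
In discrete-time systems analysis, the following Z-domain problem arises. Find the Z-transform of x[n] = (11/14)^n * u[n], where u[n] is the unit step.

The Z-transform of a^n * u[n] is z/(z-a) for |z| > |a|.
Here a = 11/14, so X(z) = z/(z - (11/14)) = 14z/(14z - 11)
ROC: |z| > 11/14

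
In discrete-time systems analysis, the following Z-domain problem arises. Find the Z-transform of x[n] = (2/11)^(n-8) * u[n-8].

Time-shifting property: if X(z) = Z{x[n]}, then Z{x[n-d]} = z^(-d) * X(z)
X(z) = z/(z - 2/11) for x[n] = (2/11)^n * u[n]
Z{x[n-8]} = z^(-8) * z/(z - 2/11) = z^(-7)/(z - 2/11)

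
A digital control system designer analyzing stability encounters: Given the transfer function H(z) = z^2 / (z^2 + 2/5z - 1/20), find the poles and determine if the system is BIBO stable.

Poles are roots of the denominator: z^2 + 2/5z - 1/20 = 0.
Quadratic formula: z = [-(2/5) +/- sqrt((2/5)^2 - 4*(-1/20))] / 2
Discriminant = 4/25 + 1/5 = 9/25; sqrt = 3/5.
z = (-2/5 +/- 3/5) / 2 => z = 1/10 or z = -1/2.
|p1| = 1/2, |p2| = 1/10.
For BIBO stability, all poles must lie inside the unit circle (|p| < 1).
System is STABLE since both |p| < 1.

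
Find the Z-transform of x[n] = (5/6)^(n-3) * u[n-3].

Time-shifting property: if X(z) = Z{x[n]}, then Z{x[n-d]} = z^(-d) * X(z)
X(z) = z/(z - 5/6) for x[n] = (5/6)^n * u[n]
Z{x[n-3]} = z^(-3) * z/(z - 5/6) = z^(-2)/(z - 5/6)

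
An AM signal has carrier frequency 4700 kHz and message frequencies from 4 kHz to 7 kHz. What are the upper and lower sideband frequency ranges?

Upper sideband (USB) = fc + [fm_low, fm_high] = 4700 + [4, 7] = [4704, 4707] kHz
Lower sideband (LSB) = fc - [fm_high, fm_low] = 4700 - [7, 4] = [4693, 4696] kHz
Total occupied spectrum: 4693 kHz to 4707 kHz (plus carrier at 4700 kHz)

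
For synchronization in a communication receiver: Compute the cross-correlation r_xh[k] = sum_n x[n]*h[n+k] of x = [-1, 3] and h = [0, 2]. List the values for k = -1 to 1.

Both sequences indexed from 0 and zero outside their support.
Lags with overlap: k = -1 to 1.
  r_xh[-1] = x[1]*h[0] = 0
  r_xh[0] = x[0]*h[0] + x[1]*h[1] = 6
  r_xh[1] = x[0]*h[1] = -2
r_xh = [0, 6, -2] (for k = -1, ..., 1)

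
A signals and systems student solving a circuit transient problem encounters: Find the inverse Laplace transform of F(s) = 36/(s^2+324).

Standard pair: w/(s^2+w^2) <-> sin(wt)*u(t)
Recognize w^2 = 324, so w = 18; numerator 36 = 2*18.
f(t) = 2*sin(18t)*u(t)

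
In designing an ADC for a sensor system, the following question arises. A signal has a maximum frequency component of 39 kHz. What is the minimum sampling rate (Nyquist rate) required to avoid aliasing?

By the Nyquist-Shannon sampling theorem,
the minimum sampling rate (Nyquist rate) must be at least 2 * f_max.
Nyquist rate = 2 * 39 kHz = 78 kHz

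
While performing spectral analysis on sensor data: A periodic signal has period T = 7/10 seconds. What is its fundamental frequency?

The fundamental frequency is the reciprocal of the period.
f = 1/T = 1/(7/10) = 10/7 Hz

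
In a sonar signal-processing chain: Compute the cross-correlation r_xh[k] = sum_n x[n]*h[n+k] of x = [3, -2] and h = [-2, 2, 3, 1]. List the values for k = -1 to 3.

Both sequences indexed from 0 and zero outside their support.
Lags with overlap: k = -1 to 3.
  r_xh[-1] = x[1]*h[0] = 4
  r_xh[0] = x[0]*h[0] + x[1]*h[1] = -10
  r_xh[1] = x[0]*h[1] + x[1]*h[2] = 0
  r_xh[2] = x[0]*h[2] + x[1]*h[3] = 7
  r_xh[3] = x[0]*h[3] = 3
r_xh = [4, -10, 0, 7, 3] (for k = -1, ..., 3)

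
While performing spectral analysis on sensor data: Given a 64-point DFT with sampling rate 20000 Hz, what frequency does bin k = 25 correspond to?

The frequency of DFT bin k is: f_k = k * f_s / N
f_25 = 25 * 20000 / 64 = 15625/2 Hz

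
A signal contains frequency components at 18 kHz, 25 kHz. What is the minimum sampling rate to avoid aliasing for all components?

The highest frequency component is f_max = 25 kHz.
Nyquist rate = 2 * f_max = 2 * 25 kHz = 50 kHz.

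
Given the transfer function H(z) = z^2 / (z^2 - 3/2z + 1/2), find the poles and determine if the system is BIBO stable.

Poles are roots of the denominator: z^2 - 3/2z + 1/2 = 0.
Quadratic formula: z = [-(-3/2) +/- sqrt((-3/2)^2 - 4*(1/2))] / 2
Discriminant = 9/4 - 2 = 1/4; sqrt = 1/2.
z = (3/2 +/- 1/2) / 2 => z = 1 or z = 1/2.
|p1| = 1, |p2| = 1/2.
For BIBO stability, all poles must lie inside the unit circle (|p| < 1).
System is UNSTABLE since at least one |p| >= 1.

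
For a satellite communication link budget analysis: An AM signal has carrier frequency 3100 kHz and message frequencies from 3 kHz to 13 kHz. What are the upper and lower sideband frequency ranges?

Upper sideband (USB) = fc + [fm_low, fm_high] = 3100 + [3, 13] = [3103, 3113] kHz
Lower sideband (LSB) = fc - [fm_high, fm_low] = 3100 - [13, 3] = [3087, 3097] kHz
Total occupied spectrum: 3087 kHz to 3113 kHz (plus carrier at 3100 kHz)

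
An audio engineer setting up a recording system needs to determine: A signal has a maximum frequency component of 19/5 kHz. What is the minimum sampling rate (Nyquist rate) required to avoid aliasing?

By the Nyquist-Shannon sampling theorem,
the minimum sampling rate (Nyquist rate) must be at least 2 * f_max.
Nyquist rate = 2 * 19/5 kHz = 38/5 kHz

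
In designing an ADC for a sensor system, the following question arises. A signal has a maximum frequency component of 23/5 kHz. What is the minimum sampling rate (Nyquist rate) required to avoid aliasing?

By the Nyquist-Shannon sampling theorem,
the minimum sampling rate (Nyquist rate) must be at least 2 * f_max.
Nyquist rate = 2 * 23/5 kHz = 46/5 kHz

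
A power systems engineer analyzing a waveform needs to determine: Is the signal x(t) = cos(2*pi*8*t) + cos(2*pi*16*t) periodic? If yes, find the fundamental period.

f1 = 8 Hz, f2 = 16 Hz
Period T1 = 1/8, T2 = 1/16
Ratio T1/T2 = 16/8, which is rational.
The signal is periodic with fundamental period T = 1/GCD(8,16) = 1/8 s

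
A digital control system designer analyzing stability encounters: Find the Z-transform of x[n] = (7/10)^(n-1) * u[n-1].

Time-shifting property: if X(z) = Z{x[n]}, then Z{x[n-d]} = z^(-d) * X(z)
X(z) = z/(z - 7/10) for x[n] = (7/10)^n * u[n]
Z{x[n-1]} = z^(-1) * z/(z - 7/10) = 1/(z - 7/10)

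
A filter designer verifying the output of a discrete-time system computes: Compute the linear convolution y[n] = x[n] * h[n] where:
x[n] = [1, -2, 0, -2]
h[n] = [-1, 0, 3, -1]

y[n] = sum_k x[k]*h[n-k]. Output length = len(x) + len(h) - 1 = 4 + 4 - 1 = 7.
y[0] = 1*-1 = -1
y[1] = -2*-1 + 1*0 = 2
y[2] = 0*-1 + -2*0 + 1*3 = 3
y[3] = -2*-1 + 0*0 + -2*3 + 1*-1 = -5
y[4] = -2*0 + 0*3 + -2*-1 = 2
y[5] = -2*3 + 0*-1 = -6
y[6] = -2*-1 = 2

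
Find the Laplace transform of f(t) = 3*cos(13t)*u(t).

Standard pair: cos(wt)*u(t) <-> s/(s^2+w^2)
With w = 13: L{3*cos(13t)*u(t)} = 3s/(s^2+169)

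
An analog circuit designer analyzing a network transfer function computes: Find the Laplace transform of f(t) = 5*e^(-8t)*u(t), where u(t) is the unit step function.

Standard Laplace transform pair:
e^(-at)*u(t) <-> 1/(s+a)
With a = 8: L{5*e^(-8t)*u(t)} = 5/(s+8), ROC: Re(s) > -8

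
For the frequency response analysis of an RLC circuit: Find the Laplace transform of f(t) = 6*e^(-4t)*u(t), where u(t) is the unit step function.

Standard Laplace transform pair:
e^(-at)*u(t) <-> 1/(s+a)
With a = 4: L{6*e^(-4t)*u(t)} = 6/(s+4), ROC: Re(s) > -4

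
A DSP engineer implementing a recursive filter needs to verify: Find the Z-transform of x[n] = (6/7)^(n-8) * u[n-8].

Time-shifting property: if X(z) = Z{x[n]}, then Z{x[n-d]} = z^(-d) * X(z)
X(z) = z/(z - 6/7) for x[n] = (6/7)^n * u[n]
Z{x[n-8]} = z^(-8) * z/(z - 6/7) = z^(-7)/(z - 6/7)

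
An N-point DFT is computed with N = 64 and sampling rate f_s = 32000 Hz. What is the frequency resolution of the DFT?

DFT frequency resolution = f_s / N
= 32000 / 64 = 500 Hz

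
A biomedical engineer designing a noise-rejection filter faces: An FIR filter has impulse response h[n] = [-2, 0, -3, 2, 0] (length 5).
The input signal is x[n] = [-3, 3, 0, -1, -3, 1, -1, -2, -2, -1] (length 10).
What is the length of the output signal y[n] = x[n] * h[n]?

For linear convolution, the output length is:
len(y) = len(x) + len(h) - 1 = 10 + 5 - 1 = 14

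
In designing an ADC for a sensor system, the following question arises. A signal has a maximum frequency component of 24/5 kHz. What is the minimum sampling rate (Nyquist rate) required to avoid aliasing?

By the Nyquist-Shannon sampling theorem,
the minimum sampling rate (Nyquist rate) must be at least 2 * f_max.
Nyquist rate = 2 * 24/5 kHz = 48/5 kHz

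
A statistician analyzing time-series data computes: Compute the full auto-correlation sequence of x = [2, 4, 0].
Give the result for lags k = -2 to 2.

r_xx[k] = sum_m x[m]*x[m+k], indexed from 0, for k = -2 to 2:
  r_xx[-2] = x[2]*x[0] = 0
  r_xx[-1] = x[1]*x[0] + x[2]*x[1] = 8
  r_xx[0] = x[0]*x[0] + x[1]*x[1] + x[2]*x[2] = 20
  r_xx[1] = x[0]*x[1] + x[1]*x[2] = 8
  r_xx[2] = x[0]*x[2] = 0
r_xx = [0, 8, 20, 8, 0]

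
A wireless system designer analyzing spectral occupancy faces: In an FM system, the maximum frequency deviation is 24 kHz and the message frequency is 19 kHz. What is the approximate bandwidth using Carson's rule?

Carson's rule: BW = 2*(delta_f + f_m)
= 2*(24 + 19) kHz = 86 kHz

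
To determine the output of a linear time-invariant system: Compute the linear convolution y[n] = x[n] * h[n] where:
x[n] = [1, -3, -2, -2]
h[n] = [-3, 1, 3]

y[n] = sum_k x[k]*h[n-k]. Output length = len(x) + len(h) - 1 = 4 + 3 - 1 = 6.
y[0] = 1*-3 = -3
y[1] = -3*-3 + 1*1 = 10
y[2] = -2*-3 + -3*1 + 1*3 = 6
y[3] = -2*-3 + -2*1 + -3*3 = -5
y[4] = -2*1 + -2*3 = -8
y[5] = -2*3 = -6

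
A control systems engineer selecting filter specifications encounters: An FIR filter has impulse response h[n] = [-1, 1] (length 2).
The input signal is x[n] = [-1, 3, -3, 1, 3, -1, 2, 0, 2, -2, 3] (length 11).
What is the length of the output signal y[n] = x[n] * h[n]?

For linear convolution, the output length is:
len(y) = len(x) + len(h) - 1 = 11 + 2 - 1 = 12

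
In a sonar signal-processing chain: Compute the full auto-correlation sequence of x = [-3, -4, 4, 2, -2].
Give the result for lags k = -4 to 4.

r_xx[k] = sum_m x[m]*x[m+k], indexed from 0, for k = -4 to 4:
  r_xx[-4] = x[4]*x[0] = 6
  r_xx[-3] = x[3]*x[0] + x[4]*x[1] = 2
  r_xx[-2] = x[2]*x[0] + x[3]*x[1] + x[4]*x[2] = -28
  r_xx[-1] = x[1]*x[0] + x[2]*x[1] + x[3]*x[2] + x[4]*x[3] = 0
  r_xx[0] = x[0]*x[0] + x[1]*x[1] + x[2]*x[2] + x[3]*x[3] + x[4]*x[4] = 49
  r_xx[1] = x[0]*x[1] + x[1]*x[2] + x[2]*x[3] + x[3]*x[4] = 0
  r_xx[2] = x[0]*x[2] + x[1]*x[3] + x[2]*x[4] = -28
  r_xx[3] = x[0]*x[3] + x[1]*x[4] = 2
  r_xx[4] = x[0]*x[4] = 6
r_xx = [6, 2, -28, 0, 49, 0, -28, 2, 6]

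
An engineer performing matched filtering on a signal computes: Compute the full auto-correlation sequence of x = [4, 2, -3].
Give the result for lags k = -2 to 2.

r_xx[k] = sum_m x[m]*x[m+k], indexed from 0, for k = -2 to 2:
  r_xx[-2] = x[2]*x[0] = -12
  r_xx[-1] = x[1]*x[0] + x[2]*x[1] = 2
  r_xx[0] = x[0]*x[0] + x[1]*x[1] + x[2]*x[2] = 29
  r_xx[1] = x[0]*x[1] + x[1]*x[2] = 2
  r_xx[2] = x[0]*x[2] = -12
r_xx = [-12, 2, 29, 2, -12]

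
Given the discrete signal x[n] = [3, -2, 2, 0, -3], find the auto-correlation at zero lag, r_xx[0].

The auto-correlation at zero lag r_xx[0] equals the signal energy.
r_xx[0] = sum of x[n]^2 = 3^2 + (-2)^2 + 2^2 + 0^2 + (-3)^2
= 9 + 4 + 4 + 0 + 9 = 26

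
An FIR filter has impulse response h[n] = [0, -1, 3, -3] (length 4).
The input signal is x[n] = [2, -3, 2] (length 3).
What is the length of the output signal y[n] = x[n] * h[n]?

For linear convolution, the output length is:
len(y) = len(x) + len(h) - 1 = 3 + 4 - 1 = 6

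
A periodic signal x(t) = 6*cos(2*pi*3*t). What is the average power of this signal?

Average power of A*cos(wt) is A^2/2.
P = 6^2 / 2 = 36/2 = 18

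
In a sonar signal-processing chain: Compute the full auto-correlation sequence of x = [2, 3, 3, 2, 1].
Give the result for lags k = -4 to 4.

r_xx[k] = sum_m x[m]*x[m+k], indexed from 0, for k = -4 to 4:
  r_xx[-4] = x[4]*x[0] = 2
  r_xx[-3] = x[3]*x[0] + x[4]*x[1] = 7
  r_xx[-2] = x[2]*x[0] + x[3]*x[1] + x[4]*x[2] = 15
  r_xx[-1] = x[1]*x[0] + x[2]*x[1] + x[3]*x[2] + x[4]*x[3] = 23
  r_xx[0] = x[0]*x[0] + x[1]*x[1] + x[2]*x[2] + x[3]*x[3] + x[4]*x[4] = 27
  r_xx[1] = x[0]*x[1] + x[1]*x[2] + x[2]*x[3] + x[3]*x[4] = 23
  r_xx[2] = x[0]*x[2] + x[1]*x[3] + x[2]*x[4] = 15
  r_xx[3] = x[0]*x[3] + x[1]*x[4] = 7
  r_xx[4] = x[0]*x[4] = 2
r_xx = [2, 7, 15, 23, 27, 23, 15, 7, 2]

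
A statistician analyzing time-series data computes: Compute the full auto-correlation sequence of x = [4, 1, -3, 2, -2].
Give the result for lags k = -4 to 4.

r_xx[k] = sum_m x[m]*x[m+k], indexed from 0, for k = -4 to 4:
  r_xx[-4] = x[4]*x[0] = -8
  r_xx[-3] = x[3]*x[0] + x[4]*x[1] = 6
  r_xx[-2] = x[2]*x[0] + x[3]*x[1] + x[4]*x[2] = -4
  r_xx[-1] = x[1]*x[0] + x[2]*x[1] + x[3]*x[2] + x[4]*x[3] = -9
  r_xx[0] = x[0]*x[0] + x[1]*x[1] + x[2]*x[2] + x[3]*x[3] + x[4]*x[4] = 34
  r_xx[1] = x[0]*x[1] + x[1]*x[2] + x[2]*x[3] + x[3]*x[4] = -9
  r_xx[2] = x[0]*x[2] + x[1]*x[3] + x[2]*x[4] = -4
  r_xx[3] = x[0]*x[3] + x[1]*x[4] = 6
  r_xx[4] = x[0]*x[4] = -8
r_xx = [-8, 6, -4, -9, 34, -9, -4, 6, -8]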